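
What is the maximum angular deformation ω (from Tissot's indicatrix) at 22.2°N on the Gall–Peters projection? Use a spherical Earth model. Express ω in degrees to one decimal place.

Gall–Peters is a cylindrical equal-area projection with standard parallels at ±45°. Cylindrical equal-area (φ₀ = 45°): h = cos φ / cos 45° along meridians, k = cos 45° / cos φ along parallels; h·k = 1.
At 22.2°: h = 1.309, k = 0.7637; principal scales a = 1.309, b = 0.7637.
sin(ω/2) = (a − b)/(a + b) = 0.5457/2.073 = 0.2632, so ω = 2 arcsin(0.2632) ≈ 30.5°.

30.5°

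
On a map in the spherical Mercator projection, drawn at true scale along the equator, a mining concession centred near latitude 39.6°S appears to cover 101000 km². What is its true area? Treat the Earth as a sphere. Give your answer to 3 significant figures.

60000 km²

Mercator is conformal, so the point scale is isotropic: h = k = sec φ = 1/cos φ.
Areal scale = k² = sec²φ = 1/cos²(39.6°) = 1/0.7705² = 1.684.
True area = apparent / (areal scale) = 101000 / 1.684 ≈ 60000 km².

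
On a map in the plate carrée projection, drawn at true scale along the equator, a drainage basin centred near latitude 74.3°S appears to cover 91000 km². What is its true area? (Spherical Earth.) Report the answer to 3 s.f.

For the equirectangular projection with φ₀ = 0 (plate carrée), h = 1 along meridians and k = sec φ along parallels.
Areal scale = h·k = 1 × sec φ; at 74.3°, h = 1.000, k = 3.695, so h·k = 3.695.
True area = apparent / (areal scale) = 91000 / 3.695 ≈ 24600 km².

24600 km²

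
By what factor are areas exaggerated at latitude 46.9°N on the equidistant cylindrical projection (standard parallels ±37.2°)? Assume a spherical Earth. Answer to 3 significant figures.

The equidistant cylindrical projection with φ₀ = 37.2° has h = 1 (meridians true) and k = cos φ₀ / cos φ along parallels.
Areal scale = h·k = 1 × cos φ₀ / cos φ; at 46.9°, h = 1.000, k = 1.166, so h·k = 1.166.

1.17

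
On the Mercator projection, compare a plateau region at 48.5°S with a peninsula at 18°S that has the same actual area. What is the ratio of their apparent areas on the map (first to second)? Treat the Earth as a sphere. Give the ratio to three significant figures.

2.06

On Mercator, area is exaggerated by sec²φ = 1/cos²φ.
At 48.5°: sec²(48.5°) = 1/0.6626² = 2.278.
At 18°: sec²(18°) = 1/0.9511² = 1.106.
Ratio = 2.278/1.106 = cos²(18°)/cos²(48.5°) ≈ 2.06.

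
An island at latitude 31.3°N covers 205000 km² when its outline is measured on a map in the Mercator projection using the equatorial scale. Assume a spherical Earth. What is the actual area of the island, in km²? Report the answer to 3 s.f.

150000 km²

For Mercator, h = k = sec φ (a conformal cylindrical projection has a single point scale, 1/cos φ).
Areal scale = k² = sec²φ = 1/cos²(31.3°) = 1/0.8545² = 1.370.
True area = apparent / (areal scale) = 205000 / 1.370 ≈ 150000 km².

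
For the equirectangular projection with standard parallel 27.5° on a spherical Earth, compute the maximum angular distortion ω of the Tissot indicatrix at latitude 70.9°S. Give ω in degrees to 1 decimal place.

54.9°

With standard parallel φ₀ = 27.5°, the equirectangular projection gives x = Rλ cos φ₀, y = Rφ, so h = 1 and k = cos 27.5° / cos φ.
At 70.9°: h = 1.000, k = 2.711; principal scales a = 2.711, b = 1.000.
sin(ω/2) = (a − b)/(a + b) = 1.711/3.711 = 0.4610, so ω = 2 arcsin(0.4610) ≈ 54.9°.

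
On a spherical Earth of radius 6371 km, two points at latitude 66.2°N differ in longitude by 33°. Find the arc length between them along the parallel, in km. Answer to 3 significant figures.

1480 km

Arc length along a parallel = R cos φ · Δλ (with Δλ in radians).
= 6371 × cos 66.2° × (33° × π/180) = 6371 × 0.4035 × 0.5760 ≈ 1480 km.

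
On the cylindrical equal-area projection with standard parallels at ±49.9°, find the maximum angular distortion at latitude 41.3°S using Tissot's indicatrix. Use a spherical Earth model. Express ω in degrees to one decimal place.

17.6°

A cylindrical equal-area projection with standard parallel φ₀ has meridian scale h = cos φ / cos φ₀ and parallel scale k = cos φ₀ / cos φ (so areas are preserved, h·k = 1).
At 41.3°: h = 1.166, k = 0.8574; principal scales a = 1.166, b = 0.8574.
sin(ω/2) = (a − b)/(a + b) = 0.3089/2.024 = 0.1527, so ω = 2 arcsin(0.1527) ≈ 17.6°.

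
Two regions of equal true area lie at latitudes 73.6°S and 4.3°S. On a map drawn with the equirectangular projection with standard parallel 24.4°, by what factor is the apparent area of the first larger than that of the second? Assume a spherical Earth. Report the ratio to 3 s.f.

With standard parallel φ₀ = 24.4°, the equirectangular projection gives x = Rλ cos φ₀, y = Rφ, so h = 1 and k = cos 24.4° / cos φ.
Areal scale at 73.6°: h·k = 1.000 × 3.225 = 3.225.
Areal scale at 4.3°: h·k = 1.000 × 0.9133 = 0.9133.
Ratio = 3.225/0.9133 ≈ 3.53.

3.53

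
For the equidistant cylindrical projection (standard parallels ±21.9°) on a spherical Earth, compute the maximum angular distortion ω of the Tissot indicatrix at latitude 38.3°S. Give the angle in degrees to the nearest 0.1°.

The equidistant cylindrical projection with φ₀ = 21.9° has h = 1 (meridians true) and k = cos φ₀ / cos φ along parallels.
At 38.3°: h = 1.000, k = 1.182; principal scales a = 1.182, b = 1.000.
sin(ω/2) = (a − b)/(a + b) = 0.1823/2.182 = 0.08353, so ω = 2 arcsin(0.08353) ≈ 9.6°.

9.6°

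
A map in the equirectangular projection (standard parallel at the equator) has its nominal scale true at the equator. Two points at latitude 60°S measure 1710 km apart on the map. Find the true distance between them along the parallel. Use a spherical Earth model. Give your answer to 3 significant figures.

855 km

For the equirectangular projection with φ₀ = 0 (plate carrée), h = 1 along meridians and k = sec φ along parallels.
Along the parallel at 60°, map distances are exaggerated by k = sec 60° = 2.000.
True distance = 1710 / 2.000 = 1710 × cos 60° ≈ 855 km.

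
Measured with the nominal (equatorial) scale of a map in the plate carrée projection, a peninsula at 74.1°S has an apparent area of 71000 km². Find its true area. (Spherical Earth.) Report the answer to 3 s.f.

Plate carrée maps x = Rλ, y = Rφ. The meridian scale is h = 1 and the parallel scale is k = 1/cos φ = sec φ.
Areal scale = h·k = 1 × sec φ; at 74.1°, h = 1.000, k = 3.650, so h·k = 3.650.
True area = apparent / (areal scale) = 71000 / 3.650 ≈ 19500 km².

19500 km²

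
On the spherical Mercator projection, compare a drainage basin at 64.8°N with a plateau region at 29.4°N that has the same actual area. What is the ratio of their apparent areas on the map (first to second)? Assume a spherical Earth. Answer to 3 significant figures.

On Mercator, area is exaggerated by sec²φ = 1/cos²φ.
At 64.8°: sec²(64.8°) = 1/0.4258² = 5.516.
At 29.4°: sec²(29.4°) = 1/0.8712² = 1.317.
Ratio = 5.516/1.317 = cos²(29.4°)/cos²(64.8°) ≈ 4.19.

4.19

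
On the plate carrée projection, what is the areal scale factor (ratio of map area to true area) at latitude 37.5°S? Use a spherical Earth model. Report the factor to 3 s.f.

1.26

Plate carrée maps x = Rλ, y = Rφ. The meridian scale is h = 1 and the parallel scale is k = 1/cos φ = sec φ.
Areal scale = h·k = 1 × sec φ; at 37.5°, h = 1.000, k = 1.260, so h·k = 1.260.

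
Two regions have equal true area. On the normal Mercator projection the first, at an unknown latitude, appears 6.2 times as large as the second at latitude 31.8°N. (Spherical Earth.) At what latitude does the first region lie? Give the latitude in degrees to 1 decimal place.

On Mercator, (apparent₁)/(apparent₂) = sec²φ₁ / sec²φ₂ when true areas are equal.
cos²φ₂ / cos²φ₁ = 6.2  ⇒  cos φ₁ = cos 31.8° / √6.2 = 0.8499/2.490 = 0.3413.
φ₁ = arccos(0.3413) ≈ 70.0°.

70.0°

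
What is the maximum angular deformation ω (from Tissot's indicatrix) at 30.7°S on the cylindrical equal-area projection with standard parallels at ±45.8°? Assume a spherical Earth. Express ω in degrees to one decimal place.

23.9°

For cylindrical equal-area with standard parallel φ₀, h = cos φ / cos φ₀ and k = cos φ₀ / cos φ, so h·k = 1.
At 30.7°: h = 1.233, k = 0.8108; principal scales a = 1.233, b = 0.8108.
sin(ω/2) = (a − b)/(a + b) = 0.4226/2.044 = 0.2067, so ω = 2 arcsin(0.2067) ≈ 23.9°.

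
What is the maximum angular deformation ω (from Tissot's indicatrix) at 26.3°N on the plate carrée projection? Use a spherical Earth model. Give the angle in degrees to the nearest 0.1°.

Plate carrée maps x = Rλ, y = Rφ. The meridian scale is h = 1 and the parallel scale is k = 1/cos φ = sec φ.
At 26.3°: h = 1.000, k = 1.115; principal scales a = 1.115, b = 1.000.
sin(ω/2) = (a − b)/(a + b) = 0.1155/2.115 = 0.05458, so ω = 2 arcsin(0.05458) ≈ 6.3°.

6.3°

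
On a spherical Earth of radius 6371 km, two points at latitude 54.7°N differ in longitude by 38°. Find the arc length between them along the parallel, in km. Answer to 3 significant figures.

Arc length along a parallel = R cos φ · Δλ (with Δλ in radians).
= 6371 × cos 54.7° × (38° × π/180) = 6371 × 0.5779 × 0.6632 ≈ 2440 km.

2440 km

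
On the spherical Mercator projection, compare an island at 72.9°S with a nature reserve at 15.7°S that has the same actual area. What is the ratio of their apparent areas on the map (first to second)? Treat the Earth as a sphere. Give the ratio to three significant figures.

On Mercator, area is exaggerated by sec²φ = 1/cos²φ.
At 72.9°: sec²(72.9°) = 1/0.2940² = 11.57.
At 15.7°: sec²(15.7°) = 1/0.9627² = 1.079.
Ratio = 11.57/1.079 = cos²(15.7°)/cos²(72.9°) ≈ 10.7.

10.7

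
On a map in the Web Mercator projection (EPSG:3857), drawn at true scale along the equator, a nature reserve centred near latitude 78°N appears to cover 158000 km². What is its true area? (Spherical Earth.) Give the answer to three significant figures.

Mercator is conformal, so the point scale is isotropic: h = k = sec φ = 1/cos φ.
Areal scale = k² = sec²φ = 1/cos²(78°) = 1/0.2079² = 23.13.
True area = apparent / (areal scale) = 158000 / 23.13 ≈ 6830 km².

6830 km²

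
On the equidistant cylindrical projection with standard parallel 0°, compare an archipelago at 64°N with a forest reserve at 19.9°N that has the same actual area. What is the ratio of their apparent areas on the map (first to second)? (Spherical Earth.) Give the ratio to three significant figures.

For the equirectangular projection with φ₀ = 0 (plate carrée), h = 1 along meridians and k = sec φ along parallels.
Areal scale at 64°: h·k = 1.000 × 2.281 = 2.281.
Areal scale at 19.9°: h·k = 1.000 × 1.064 = 1.064.
Ratio = 2.281/1.064 ≈ 2.14.

2.14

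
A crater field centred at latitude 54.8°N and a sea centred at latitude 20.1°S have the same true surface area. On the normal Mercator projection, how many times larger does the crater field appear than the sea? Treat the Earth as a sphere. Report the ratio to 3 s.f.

On Mercator, area is exaggerated by sec²φ = 1/cos²φ.
At 54.8°: sec²(54.8°) = 1/0.5764² = 3.010.
At 20.1°: sec²(20.1°) = 1/0.9391² = 1.134.
Ratio = 3.010/1.134 = cos²(20.1°)/cos²(54.8°) ≈ 2.65.

2.65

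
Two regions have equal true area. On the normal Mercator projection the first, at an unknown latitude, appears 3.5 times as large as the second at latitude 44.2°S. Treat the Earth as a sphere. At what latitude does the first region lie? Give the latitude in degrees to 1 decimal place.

For equal true areas on Mercator, apparent areas scale as sec²φ, so the ratio is cos²φ₂ / cos²φ₁.
cos²φ₂ / cos²φ₁ = 3.5  ⇒  cos φ₁ = cos 44.2° / √3.5 = 0.7169/1.871 = 0.3832.
φ₁ = arccos(0.3832) ≈ 67.5°.

67.5°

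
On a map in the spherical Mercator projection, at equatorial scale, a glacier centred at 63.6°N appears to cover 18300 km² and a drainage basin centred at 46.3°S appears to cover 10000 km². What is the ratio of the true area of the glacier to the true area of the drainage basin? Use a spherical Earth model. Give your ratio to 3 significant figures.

Mercator's areal exaggeration is sec²φ; hence true area = (apparent area) · cos²φ.
True area of glacier: 18300 × cos²(63.6°) = 18300 × 0.1977 = 3618 km².
True area of drainage basin: 10000 × cos²(46.3°) = 10000 × 0.4773 = 4773 km².
Ratio = 3618 / 4773 ≈ 0.758.

0.758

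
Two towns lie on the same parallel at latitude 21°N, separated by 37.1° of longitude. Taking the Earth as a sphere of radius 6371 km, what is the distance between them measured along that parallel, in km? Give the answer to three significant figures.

3850 km

Arc length along a parallel = R cos φ · Δλ (with Δλ in radians).
= 6371 × cos 21° × (37.1° × π/180) = 6371 × 0.9336 × 0.6475 ≈ 3850 km.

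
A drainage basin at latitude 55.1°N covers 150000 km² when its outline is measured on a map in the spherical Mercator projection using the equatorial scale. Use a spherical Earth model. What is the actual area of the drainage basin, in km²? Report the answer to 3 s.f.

The Mercator projection is conformal; its linear scale factor is the same in every direction and equals sec φ = 1/cos φ.
Areal scale = k² = sec²φ = 1/cos²(55.1°) = 1/0.5721² = 3.055.
True area = apparent / (areal scale) = 150000 / 3.055 ≈ 49100 km².

49100 km²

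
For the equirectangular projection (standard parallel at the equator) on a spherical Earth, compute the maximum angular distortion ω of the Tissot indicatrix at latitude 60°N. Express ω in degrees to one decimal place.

38.9°

For the equirectangular projection with φ₀ = 0 (plate carrée), h = 1 along meridians and k = sec φ along parallels.
At 60°: h = 1.000, k = 2.000; principal scales a = 2.000, b = 1.000.
sin(ω/2) = (a − b)/(a + b) = 1.0000/3.000 = 0.3333, so ω = 2 arcsin(0.3333) ≈ 38.9°.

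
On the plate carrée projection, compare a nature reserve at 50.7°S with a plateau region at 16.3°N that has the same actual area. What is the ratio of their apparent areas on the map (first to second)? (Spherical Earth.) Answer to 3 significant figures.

In the plate carrée (x = Rλ, y = Rφ), meridians are true-scale (h = 1) and parallels are stretched by k = sec φ.
Areal scale at 50.7°: h·k = 1.000 × 1.579 = 1.579.
Areal scale at 16.3°: h·k = 1.000 × 1.042 = 1.042.
Ratio = 1.579/1.042 ≈ 1.52.

1.52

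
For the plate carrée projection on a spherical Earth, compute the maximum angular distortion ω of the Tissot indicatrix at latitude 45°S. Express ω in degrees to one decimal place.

Plate carrée maps x = Rλ, y = Rφ. The meridian scale is h = 1 and the parallel scale is k = 1/cos φ = sec φ.
At 45°: h = 1.000, k = 1.414; principal scales a = 1.414, b = 1.000.
sin(ω/2) = (a − b)/(a + b) = 0.4142/2.414 = 0.1716, so ω = 2 arcsin(0.1716) ≈ 19.8°.

19.8°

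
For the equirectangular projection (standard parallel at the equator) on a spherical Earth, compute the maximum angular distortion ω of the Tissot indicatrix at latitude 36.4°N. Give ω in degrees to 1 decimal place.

12.4°

In the plate carrée (x = Rλ, y = Rφ), meridians are true-scale (h = 1) and parallels are stretched by k = sec φ.
At 36.4°: h = 1.000, k = 1.242; principal scales a = 1.242, b = 1.000.
sin(ω/2) = (a − b)/(a + b) = 0.2424/2.242 = 0.1081, so ω = 2 arcsin(0.1081) ≈ 12.4°.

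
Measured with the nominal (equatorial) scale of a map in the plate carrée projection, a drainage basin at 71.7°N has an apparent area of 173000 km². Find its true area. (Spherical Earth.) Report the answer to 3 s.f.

54300 km²

Plate carrée maps x = Rλ, y = Rφ. The meridian scale is h = 1 and the parallel scale is k = 1/cos φ = sec φ.
Areal scale = h·k = 1 × sec φ; at 71.7°, h = 1.000, k = 3.185, so h·k = 3.185.
True area = apparent / (areal scale) = 173000 / 3.185 ≈ 54300 km².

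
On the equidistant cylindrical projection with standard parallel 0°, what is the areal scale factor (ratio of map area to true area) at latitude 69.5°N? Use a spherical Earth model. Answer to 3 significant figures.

Plate carrée maps x = Rλ, y = Rφ. The meridian scale is h = 1 and the parallel scale is k = 1/cos φ = sec φ.
Areal scale = h·k = 1 × sec φ; at 69.5°, h = 1.000, k = 2.855, so h·k = 2.855.

2.86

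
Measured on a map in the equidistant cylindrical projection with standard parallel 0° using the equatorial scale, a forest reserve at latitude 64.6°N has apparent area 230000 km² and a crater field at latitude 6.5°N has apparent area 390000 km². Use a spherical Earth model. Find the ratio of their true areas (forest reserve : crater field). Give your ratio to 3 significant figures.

0.255

Plate carrée has h = 1 and k = sec φ, giving areal scale sec φ; true area = (apparent area) · cos φ.
True area of forest reserve: 230000 × cos(64.6°) = 230000 × 0.4289 = 98660 km².
True area of crater field: 390000 × cos(6.5°) = 390000 × 0.9936 = 387500 km².
Ratio = 98660 / 387500 ≈ 0.255.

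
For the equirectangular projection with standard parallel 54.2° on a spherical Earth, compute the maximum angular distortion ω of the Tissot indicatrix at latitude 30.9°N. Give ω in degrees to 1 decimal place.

The equidistant cylindrical projection with φ₀ = 54.2° has h = 1 (meridians true) and k = cos φ₀ / cos φ along parallels.
At 30.9°: h = 1.000, k = 0.6817; principal scales a = 1.000, b = 0.6817.
sin(ω/2) = (a − b)/(a + b) = 0.3183/1.682 = 0.1893, so ω = 2 arcsin(0.1893) ≈ 21.8°.

21.8°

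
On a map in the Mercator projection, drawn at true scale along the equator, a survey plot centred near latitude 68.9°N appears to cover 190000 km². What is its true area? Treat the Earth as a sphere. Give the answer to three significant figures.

24600 km²

For Mercator, h = k = sec φ (a conformal cylindrical projection has a single point scale, 1/cos φ).
Areal scale = k² = sec²φ = 1/cos²(68.9°) = 1/0.3600² = 7.716.
True area = apparent / (areal scale) = 190000 / 7.716 ≈ 24600 km².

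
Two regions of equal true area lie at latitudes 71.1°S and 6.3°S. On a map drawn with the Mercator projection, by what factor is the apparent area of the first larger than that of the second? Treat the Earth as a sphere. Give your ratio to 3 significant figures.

On Mercator, area is exaggerated by sec²φ = 1/cos²φ.
At 71.1°: sec²(71.1°) = 1/0.3239² = 9.531.
At 6.3°: sec²(6.3°) = 1/0.9940² = 1.012.
Ratio = 9.531/1.012 = cos²(6.3°)/cos²(71.1°) ≈ 9.42.

9.42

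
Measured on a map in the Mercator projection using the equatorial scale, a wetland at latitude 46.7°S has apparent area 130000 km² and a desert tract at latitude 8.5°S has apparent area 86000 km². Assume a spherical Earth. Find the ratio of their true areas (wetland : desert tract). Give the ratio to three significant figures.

0.727

Since Mercator area scale is 1/cos²φ, the true area equals the apparent area multiplied by cos²φ.
True area of wetland: 130000 × cos²(46.7°) = 130000 × 0.4703 = 61150 km².
True area of desert tract: 86000 × cos²(8.5°) = 86000 × 0.9782 = 84120 km².
Ratio = 61150 / 84120 ≈ 0.727.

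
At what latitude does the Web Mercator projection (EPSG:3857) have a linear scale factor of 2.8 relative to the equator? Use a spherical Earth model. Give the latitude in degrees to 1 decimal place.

69.1°

Mercator scale is k = sec φ = 1/cos φ.
1/cos φ = 2.8  ⇒  cos φ = 0.3571  ⇒  φ = arccos(0.3571) ≈ 69.1°.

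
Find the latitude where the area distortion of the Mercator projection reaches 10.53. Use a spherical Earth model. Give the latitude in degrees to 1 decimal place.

Mercator areal scale is sec²φ.
sec²φ = 10.53  ⇒  cos²φ = 0.09497  ⇒  cos φ = 0.3082.
φ = arccos(0.3082) ≈ 72.1°.

72.1°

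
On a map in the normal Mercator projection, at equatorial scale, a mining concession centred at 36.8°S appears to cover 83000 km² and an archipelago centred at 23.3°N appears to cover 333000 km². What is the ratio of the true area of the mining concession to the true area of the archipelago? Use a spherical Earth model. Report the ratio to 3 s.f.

Since Mercator area scale is 1/cos²φ, the true area equals the apparent area multiplied by cos²φ.
True area of mining concession: 83000 × cos²(36.8°) = 83000 × 0.6412 = 53220 km².
True area of archipelago: 333000 × cos²(23.3°) = 333000 × 0.8435 = 280900 km².
Ratio = 53220 / 280900 ≈ 0.189.

0.189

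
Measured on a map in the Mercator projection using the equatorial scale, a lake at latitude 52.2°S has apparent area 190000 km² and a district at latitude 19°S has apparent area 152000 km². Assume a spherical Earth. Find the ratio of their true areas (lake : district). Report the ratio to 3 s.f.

0.525

Mercator's areal exaggeration is sec²φ; hence true area = (apparent area) · cos²φ.
True area of lake: 190000 × cos²(52.2°) = 190000 × 0.3757 = 71370 km².
True area of district: 152000 × cos²(19°) = 152000 × 0.8940 = 135900 km².
Ratio = 71370 / 135900 ≈ 0.525.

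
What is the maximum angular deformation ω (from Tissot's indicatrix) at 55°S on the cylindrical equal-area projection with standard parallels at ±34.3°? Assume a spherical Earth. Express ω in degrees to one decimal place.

A cylindrical equal-area projection with standard parallel φ₀ has meridian scale h = cos φ / cos φ₀ and parallel scale k = cos φ₀ / cos φ (so areas are preserved, h·k = 1).
At 55°: h = 0.6943, k = 1.440; principal scales a = 1.440, b = 0.6943.
sin(ω/2) = (a − b)/(a + b) = 0.7459/2.135 = 0.3495, so ω = 2 arcsin(0.3495) ≈ 40.9°.

40.9°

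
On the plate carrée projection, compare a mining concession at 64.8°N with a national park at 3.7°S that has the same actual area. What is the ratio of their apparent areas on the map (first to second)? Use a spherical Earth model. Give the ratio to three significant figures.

2.34

For the equirectangular projection with φ₀ = 0 (plate carrée), h = 1 along meridians and k = sec φ along parallels.
Areal scale at 64.8°: h·k = 1.000 × 2.349 = 2.349.
Areal scale at 3.7°: h·k = 1.000 × 1.002 = 1.002.
Ratio = 2.349/1.002 ≈ 2.34.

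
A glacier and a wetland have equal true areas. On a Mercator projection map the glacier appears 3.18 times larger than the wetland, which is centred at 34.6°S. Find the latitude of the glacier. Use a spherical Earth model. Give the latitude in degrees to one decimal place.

Mercator areal scale is sec²φ, so apparent-area ratio = sec²φ₁ / sec²φ₂ = cos²φ₂ / cos²φ₁.
cos²φ₂ / cos²φ₁ = 3.18  ⇒  cos φ₁ = cos 34.6° / √3.18 = 0.8231/1.783 = 0.4616.
φ₁ = arccos(0.4616) ≈ 62.5°.

62.5°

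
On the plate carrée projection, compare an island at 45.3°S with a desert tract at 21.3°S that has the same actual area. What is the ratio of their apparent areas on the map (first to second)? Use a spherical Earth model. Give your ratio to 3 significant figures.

1.32

In the plate carrée (x = Rλ, y = Rφ), meridians are true-scale (h = 1) and parallels are stretched by k = sec φ.
Areal scale at 45.3°: h·k = 1.000 × 1.422 = 1.422.
Areal scale at 21.3°: h·k = 1.000 × 1.073 = 1.073.
Ratio = 1.422/1.073 ≈ 1.32.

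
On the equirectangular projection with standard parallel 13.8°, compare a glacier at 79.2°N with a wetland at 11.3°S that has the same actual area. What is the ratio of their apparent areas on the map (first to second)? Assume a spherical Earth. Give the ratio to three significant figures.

5.23

In the equirectangular projection with standard parallel φ₀ = 13.8° (x = Rλ cos φ₀, y = Rφ), meridians are true-scale (h = 1) and the parallel scale is k = cos φ₀ / cos φ.
Areal scale at 79.2°: h·k = 1.000 × 5.183 = 5.183.
Areal scale at 11.3°: h·k = 1.000 × 0.9903 = 0.9903.
Ratio = 5.183/0.9903 ≈ 5.23.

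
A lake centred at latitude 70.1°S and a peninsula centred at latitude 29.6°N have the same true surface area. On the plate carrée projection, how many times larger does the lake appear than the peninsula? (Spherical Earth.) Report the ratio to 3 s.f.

Plate carrée maps x = Rλ, y = Rφ. The meridian scale is h = 1 and the parallel scale is k = 1/cos φ = sec φ.
Areal scale at 70.1°: h·k = 1.000 × 2.938 = 2.938.
Areal scale at 29.6°: h·k = 1.000 × 1.150 = 1.150.
Ratio = 2.938/1.150 ≈ 2.55.

2.55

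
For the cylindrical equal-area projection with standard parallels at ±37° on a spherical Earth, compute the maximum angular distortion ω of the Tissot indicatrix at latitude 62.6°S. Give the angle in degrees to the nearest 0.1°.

Cylindrical equal-area (φ₀ = 37°): h = cos φ / cos 37° along meridians, k = cos 37° / cos φ along parallels; h·k = 1.
At 62.6°: h = 0.5762, k = 1.735; principal scales a = 1.735, b = 0.5762.
sin(ω/2) = (a − b)/(a + b) = 1.159/2.312 = 0.5015, so ω = 2 arcsin(0.5015) ≈ 60.2°.

60.2°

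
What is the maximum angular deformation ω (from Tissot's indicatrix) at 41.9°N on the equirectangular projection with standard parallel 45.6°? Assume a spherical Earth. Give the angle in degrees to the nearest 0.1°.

3.5°

With standard parallel φ₀ = 45.6°, the equirectangular projection gives x = Rλ cos φ₀, y = Rφ, so h = 1 and k = cos 45.6° / cos φ.
At 41.9°: h = 1.000, k = 0.9400; principal scales a = 1.000, b = 0.9400.
sin(ω/2) = (a − b)/(a + b) = 0.05999/1.940 = 0.03092, so ω = 2 arcsin(0.03092) ≈ 3.5°.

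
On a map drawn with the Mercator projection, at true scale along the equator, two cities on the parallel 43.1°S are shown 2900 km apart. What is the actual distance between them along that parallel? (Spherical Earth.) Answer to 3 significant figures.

2120 km

The Mercator projection is conformal; its linear scale factor is the same in every direction and equals sec φ = 1/cos φ.
Along the parallel at 43.1°, map distances are exaggerated by k = sec 43.1° = 1.370.
True distance = 2900 / 1.370 = 2900 × cos 43.1° ≈ 2120 km.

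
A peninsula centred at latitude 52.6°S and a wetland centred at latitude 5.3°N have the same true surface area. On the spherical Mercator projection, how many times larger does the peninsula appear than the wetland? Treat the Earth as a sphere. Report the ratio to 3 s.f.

Mercator areal scale is sec²φ.
At 52.6°: sec²(52.6°) = 1/0.6074² = 2.711.
At 5.3°: sec²(5.3°) = 1/0.9957² = 1.009.
Ratio = 2.711/1.009 = cos²(5.3°)/cos²(52.6°) ≈ 2.69.

2.69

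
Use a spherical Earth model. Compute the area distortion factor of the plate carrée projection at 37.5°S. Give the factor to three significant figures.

1.26

Plate carrée maps x = Rλ, y = Rφ. The meridian scale is h = 1 and the parallel scale is k = 1/cos φ = sec φ.
Areal scale = h·k = 1 × sec φ; at 37.5°, h = 1.000, k = 1.260, so h·k = 1.260.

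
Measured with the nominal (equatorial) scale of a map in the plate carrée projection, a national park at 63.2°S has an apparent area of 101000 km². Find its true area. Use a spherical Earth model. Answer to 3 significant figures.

45500 km²

For the equirectangular projection with φ₀ = 0 (plate carrée), h = 1 along meridians and k = sec φ along parallels.
Areal scale = h·k = 1 × sec φ; at 63.2°, h = 1.000, k = 2.218, so h·k = 2.218.
True area = apparent / (areal scale) = 101000 / 2.218 ≈ 45500 km².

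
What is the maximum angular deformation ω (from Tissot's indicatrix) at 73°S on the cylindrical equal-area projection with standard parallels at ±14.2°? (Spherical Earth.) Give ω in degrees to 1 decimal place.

112.9°

A cylindrical equal-area projection with standard parallel φ₀ has meridian scale h = cos φ / cos φ₀ and parallel scale k = cos φ₀ / cos φ (so areas are preserved, h·k = 1).
At 73°: h = 0.3016, k = 3.316; principal scales a = 3.316, b = 0.3016.
sin(ω/2) = (a − b)/(a + b) = 3.014/3.617 = 0.8333, so ω = 2 arcsin(0.8333) ≈ 112.9°.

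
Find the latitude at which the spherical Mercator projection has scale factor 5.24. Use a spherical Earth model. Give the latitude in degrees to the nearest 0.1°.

79.0°

Mercator scale is k = sec φ = 1/cos φ.
1/cos φ = 5.24  ⇒  cos φ = 0.1908  ⇒  φ = arccos(0.1908) ≈ 79.0°.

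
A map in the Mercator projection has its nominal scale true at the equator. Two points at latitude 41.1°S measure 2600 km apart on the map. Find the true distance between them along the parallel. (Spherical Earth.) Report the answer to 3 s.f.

1960 km

The Mercator projection is conformal; its linear scale factor is the same in every direction and equals sec φ = 1/cos φ.
Along the parallel at 41.1°, map distances are exaggerated by k = sec 41.1° = 1.327.
True distance = 2600 / 1.327 = 2600 × cos 41.1° ≈ 1960 km.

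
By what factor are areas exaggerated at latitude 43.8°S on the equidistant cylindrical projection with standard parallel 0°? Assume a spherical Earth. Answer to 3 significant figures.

In the plate carrée (x = Rλ, y = Rφ), meridians are true-scale (h = 1) and parallels are stretched by k = sec φ.
Areal scale = h·k = 1 × sec φ; at 43.8°, h = 1.000, k = 1.386, so h·k = 1.386.

1.39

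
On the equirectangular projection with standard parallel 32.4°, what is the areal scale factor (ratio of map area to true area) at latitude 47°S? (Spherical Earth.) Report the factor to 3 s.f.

1.24

The equidistant cylindrical projection with φ₀ = 32.4° has h = 1 (meridians true) and k = cos φ₀ / cos φ along parallels.
Areal scale = h·k = 1 × cos φ₀ / cos φ; at 47°, h = 1.000, k = 1.238, so h·k = 1.238.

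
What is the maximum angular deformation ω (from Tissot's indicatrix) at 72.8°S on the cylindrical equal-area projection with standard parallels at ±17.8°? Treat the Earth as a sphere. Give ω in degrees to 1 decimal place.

A cylindrical equal-area projection with standard parallel φ₀ has meridian scale h = cos φ / cos φ₀ and parallel scale k = cos φ₀ / cos φ (so areas are preserved, h·k = 1).
At 72.8°: h = 0.3106, k = 3.220; principal scales a = 3.220, b = 0.3106.
sin(ω/2) = (a − b)/(a + b) = 2.909/3.530 = 0.8241, so ω = 2 arcsin(0.8241) ≈ 111.0°.

111.0°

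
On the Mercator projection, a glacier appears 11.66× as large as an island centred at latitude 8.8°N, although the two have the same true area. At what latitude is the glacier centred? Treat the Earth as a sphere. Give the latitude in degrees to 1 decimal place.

73.2°

On Mercator, (apparent₁)/(apparent₂) = sec²φ₁ / sec²φ₂ when true areas are equal.
cos²φ₂ / cos²φ₁ = 11.66  ⇒  cos φ₁ = cos 8.8° / √11.66 = 0.9882/3.415 = 0.2894.
φ₁ = arccos(0.2894) ≈ 73.2°.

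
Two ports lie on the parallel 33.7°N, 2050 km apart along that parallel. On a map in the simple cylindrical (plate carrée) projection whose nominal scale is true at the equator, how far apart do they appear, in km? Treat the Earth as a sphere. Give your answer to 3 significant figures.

For the equirectangular projection with φ₀ = 0 (plate carrée), h = 1 along meridians and k = sec φ along parallels.
Along the parallel, k = sec 33.7° = 1/0.8320 = 1.202.
Map distance = 2050 × 1.202 ≈ 2460 km.

2460 km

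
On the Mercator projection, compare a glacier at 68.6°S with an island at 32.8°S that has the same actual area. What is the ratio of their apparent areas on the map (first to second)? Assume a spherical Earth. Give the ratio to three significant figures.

5.31

Mercator is conformal with k = sec φ, so areal scale = k² = sec²φ.
At 68.6°: sec²(68.6°) = 1/0.3649² = 7.511.
At 32.8°: sec²(32.8°) = 1/0.8406² = 1.415.
Ratio = 7.511/1.415 = cos²(32.8°)/cos²(68.6°) ≈ 5.31.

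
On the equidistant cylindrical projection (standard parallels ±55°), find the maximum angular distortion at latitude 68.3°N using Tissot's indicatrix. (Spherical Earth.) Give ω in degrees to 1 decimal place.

25.0°

In the equirectangular projection with standard parallel φ₀ = 55° (x = Rλ cos φ₀, y = Rφ), meridians are true-scale (h = 1) and the parallel scale is k = cos φ₀ / cos φ.
At 68.3°: h = 1.000, k = 1.551; principal scales a = 1.551, b = 1.000.
sin(ω/2) = (a − b)/(a + b) = 0.5513/2.551 = 0.2161, so ω = 2 arcsin(0.2161) ≈ 25.0°.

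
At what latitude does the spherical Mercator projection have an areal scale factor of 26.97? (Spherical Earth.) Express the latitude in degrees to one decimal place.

78.9°

Mercator areal scale is sec²φ.
sec²φ = 26.97  ⇒  cos²φ = 0.03708  ⇒  cos φ = 0.1926.
φ = arccos(0.1926) ≈ 78.9°.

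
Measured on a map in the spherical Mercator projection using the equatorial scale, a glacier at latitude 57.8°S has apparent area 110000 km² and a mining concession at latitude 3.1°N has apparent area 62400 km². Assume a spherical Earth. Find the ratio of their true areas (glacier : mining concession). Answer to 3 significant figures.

0.502

On Mercator the areal scale is sec²φ, so true area = apparent × cos²φ.
True area of glacier: 110000 × cos²(57.8°) = 110000 × 0.2840 = 31240 km².
True area of mining concession: 62400 × cos²(3.1°) = 62400 × 0.9971 = 62220 km².
Ratio = 31240 / 62220 ≈ 0.502.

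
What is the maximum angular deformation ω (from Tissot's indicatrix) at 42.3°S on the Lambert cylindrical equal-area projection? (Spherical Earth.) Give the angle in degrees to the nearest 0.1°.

The Lambert cylindrical equal-area projection is the cylindrical equal-area projection with its standard parallel at the equator (φ₀ = 0). Cylindrical equal-area (φ₀ = 0°): h = cos φ / cos 0° along meridians, k = cos 0° / cos φ along parallels; h·k = 1.
At 42.3°: h = 0.7396, k = 1.352; principal scales a = 1.352, b = 0.7396.
sin(ω/2) = (a − b)/(a + b) = 0.6124/2.092 = 0.2928, so ω = 2 arcsin(0.2928) ≈ 34.0°.

34.0°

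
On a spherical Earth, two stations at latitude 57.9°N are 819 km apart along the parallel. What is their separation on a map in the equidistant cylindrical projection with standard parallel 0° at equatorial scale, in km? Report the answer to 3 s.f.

For the equirectangular projection with φ₀ = 0 (plate carrée), h = 1 along meridians and k = sec φ along parallels.
Along the parallel, k = sec 57.9° = 1/0.5314 = 1.882.
Map distance = 819 × 1.882 ≈ 1540 km.

1540 km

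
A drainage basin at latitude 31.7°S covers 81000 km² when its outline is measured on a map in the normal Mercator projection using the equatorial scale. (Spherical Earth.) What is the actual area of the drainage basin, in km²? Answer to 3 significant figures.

58600 km²

Mercator is conformal, so the point scale is isotropic: h = k = sec φ = 1/cos φ.
Areal scale = k² = sec²φ = 1/cos²(31.7°) = 1/0.8508² = 1.381.
True area = apparent / (areal scale) = 81000 / 1.381 ≈ 58600 km².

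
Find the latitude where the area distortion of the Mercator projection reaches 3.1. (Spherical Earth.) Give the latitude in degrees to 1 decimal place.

Mercator areal scale is sec²φ.
sec²φ = 3.1  ⇒  cos²φ = 0.3226  ⇒  cos φ = 0.5680.
φ = arccos(0.5680) ≈ 55.4°.

55.4°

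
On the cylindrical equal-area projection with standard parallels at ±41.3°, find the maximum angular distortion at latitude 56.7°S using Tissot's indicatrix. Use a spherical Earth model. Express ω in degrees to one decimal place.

35.4°

For cylindrical equal-area with standard parallel φ₀, h = cos φ / cos φ₀ and k = cos φ₀ / cos φ, so h·k = 1.
At 56.7°: h = 0.7308, k = 1.368; principal scales a = 1.368, b = 0.7308.
sin(ω/2) = (a − b)/(a + b) = 0.6376/2.099 = 0.3037, so ω = 2 arcsin(0.3037) ≈ 35.4°.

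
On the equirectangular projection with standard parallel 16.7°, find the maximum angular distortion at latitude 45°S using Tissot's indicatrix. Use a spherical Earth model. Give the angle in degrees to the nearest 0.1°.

With standard parallel φ₀ = 16.7°, the equirectangular projection gives x = Rλ cos φ₀, y = Rφ, so h = 1 and k = cos 16.7° / cos φ.
At 45°: h = 1.000, k = 1.355; principal scales a = 1.355, b = 1.000.
sin(ω/2) = (a − b)/(a + b) = 0.3546/2.355 = 0.1506, so ω = 2 arcsin(0.1506) ≈ 17.3°.

17.3°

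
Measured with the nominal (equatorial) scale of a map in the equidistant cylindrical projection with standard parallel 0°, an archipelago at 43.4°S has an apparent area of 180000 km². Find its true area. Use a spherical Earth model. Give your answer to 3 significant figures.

Plate carrée maps x = Rλ, y = Rφ. The meridian scale is h = 1 and the parallel scale is k = 1/cos φ = sec φ.
Areal scale = h·k = 1 × sec φ; at 43.4°, h = 1.000, k = 1.376, so h·k = 1.376.
True area = apparent / (areal scale) = 180000 / 1.376 ≈ 131000 km².

131000 km²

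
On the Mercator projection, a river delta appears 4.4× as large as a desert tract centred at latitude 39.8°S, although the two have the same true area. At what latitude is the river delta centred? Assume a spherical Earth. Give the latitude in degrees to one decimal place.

On Mercator, (apparent₁)/(apparent₂) = sec²φ₁ / sec²φ₂ when true areas are equal.
cos²φ₂ / cos²φ₁ = 4.4  ⇒  cos φ₁ = cos 39.8° / √4.4 = 0.7683/2.098 = 0.3663.
φ₁ = arccos(0.3663) ≈ 68.5°.

68.5°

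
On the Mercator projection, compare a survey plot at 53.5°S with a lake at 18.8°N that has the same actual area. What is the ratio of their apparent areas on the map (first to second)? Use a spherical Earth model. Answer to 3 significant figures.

2.53

Mercator areal scale is sec²φ.
At 53.5°: sec²(53.5°) = 1/0.5948² = 2.826.
At 18.8°: sec²(18.8°) = 1/0.9466² = 1.116.
Ratio = 2.826/1.116 = cos²(18.8°)/cos²(53.5°) ≈ 2.53.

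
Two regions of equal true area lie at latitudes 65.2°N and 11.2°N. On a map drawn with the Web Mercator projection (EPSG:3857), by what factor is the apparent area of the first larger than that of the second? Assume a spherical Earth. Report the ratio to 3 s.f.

On Mercator, area is exaggerated by sec²φ = 1/cos²φ.
At 65.2°: sec²(65.2°) = 1/0.4195² = 5.684.
At 11.2°: sec²(11.2°) = 1/0.9810² = 1.039.
Ratio = 5.684/1.039 = cos²(11.2°)/cos²(65.2°) ≈ 5.47.

5.47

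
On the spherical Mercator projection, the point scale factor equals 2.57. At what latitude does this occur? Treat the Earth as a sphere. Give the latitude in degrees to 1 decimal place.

Mercator scale is k = sec φ = 1/cos φ.
1/cos φ = 2.57  ⇒  cos φ = 0.3891  ⇒  φ = arccos(0.3891) ≈ 67.1°.

67.1°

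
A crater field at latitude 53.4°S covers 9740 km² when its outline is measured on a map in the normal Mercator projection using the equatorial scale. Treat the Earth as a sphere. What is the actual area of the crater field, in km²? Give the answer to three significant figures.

3460 km²

Mercator is conformal, so the point scale is isotropic: h = k = sec φ = 1/cos φ.
Areal scale = k² = sec²φ = 1/cos²(53.4°) = 1/0.5962² = 2.813.
True area = apparent / (areal scale) = 9740 / 2.813 ≈ 3460 km².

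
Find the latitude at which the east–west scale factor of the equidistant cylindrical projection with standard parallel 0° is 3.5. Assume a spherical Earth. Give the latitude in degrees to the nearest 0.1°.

Plate carrée: h = 1, k = sec φ along parallels.
sec φ = 3.5  ⇒  cos φ = 0.2857  ⇒  φ ≈ 73.4°.

73.4°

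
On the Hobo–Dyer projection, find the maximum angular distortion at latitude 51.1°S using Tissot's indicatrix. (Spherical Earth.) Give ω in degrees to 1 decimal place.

26.5°

The Hobo–Dyer projection is cylindrical equal-area with φ₀ = 37.5°. For cylindrical equal-area with standard parallel φ₀, h = cos φ / cos φ₀ and k = cos φ₀ / cos φ, so h·k = 1.
At 51.1°: h = 0.7915, k = 1.263; principal scales a = 1.263, b = 0.7915.
sin(ω/2) = (a − b)/(a + b) = 0.4718/2.055 = 0.2296, so ω = 2 arcsin(0.2296) ≈ 26.5°.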